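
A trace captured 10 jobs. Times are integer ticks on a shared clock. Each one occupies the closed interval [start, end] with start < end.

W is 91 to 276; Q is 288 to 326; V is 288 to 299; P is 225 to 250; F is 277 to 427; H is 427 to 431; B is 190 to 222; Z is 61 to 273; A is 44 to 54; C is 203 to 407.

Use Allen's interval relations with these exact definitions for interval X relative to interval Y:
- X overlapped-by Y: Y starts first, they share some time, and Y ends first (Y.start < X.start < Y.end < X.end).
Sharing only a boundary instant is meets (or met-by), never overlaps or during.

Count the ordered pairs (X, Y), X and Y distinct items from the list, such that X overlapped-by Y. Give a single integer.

5

Checking all 90 ordered pairs for relation 'overlapped-by'; matching pairs in alphabetical order:
(C, B): C overlapped-by B ✓
(C, W): C overlapped-by W ✓
(C, Z): C overlapped-by Z ✓
(F, C): F overlapped-by C ✓
(W, Z): W overlapped-by Z ✓
Count: 5.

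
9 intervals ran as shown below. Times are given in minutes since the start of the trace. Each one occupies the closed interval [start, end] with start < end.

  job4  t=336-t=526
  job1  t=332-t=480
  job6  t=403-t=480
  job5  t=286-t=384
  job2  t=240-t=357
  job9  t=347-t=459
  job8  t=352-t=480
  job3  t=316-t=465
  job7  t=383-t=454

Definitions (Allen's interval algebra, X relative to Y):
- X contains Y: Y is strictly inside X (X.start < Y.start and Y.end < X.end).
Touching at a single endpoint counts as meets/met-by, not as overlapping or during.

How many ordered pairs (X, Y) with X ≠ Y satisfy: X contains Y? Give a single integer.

Checking all 72 ordered pairs for relation 'contains'; matching pairs in alphabetical order:
(job1, job7): job1 contains job7 ✓
(job1, job9): job1 contains job9 ✓
(job3, job7): job3 contains job7 ✓
(job3, job9): job3 contains job9 ✓
(job4, job6): job4 contains job6 ✓
(job4, job7): job4 contains job7 ✓
(job4, job8): job4 contains job8 ✓
(job4, job9): job4 contains job9 ✓
(job8, job7): job8 contains job7 ✓
(job9, job7): job9 contains job7 ✓
Count: 10.

10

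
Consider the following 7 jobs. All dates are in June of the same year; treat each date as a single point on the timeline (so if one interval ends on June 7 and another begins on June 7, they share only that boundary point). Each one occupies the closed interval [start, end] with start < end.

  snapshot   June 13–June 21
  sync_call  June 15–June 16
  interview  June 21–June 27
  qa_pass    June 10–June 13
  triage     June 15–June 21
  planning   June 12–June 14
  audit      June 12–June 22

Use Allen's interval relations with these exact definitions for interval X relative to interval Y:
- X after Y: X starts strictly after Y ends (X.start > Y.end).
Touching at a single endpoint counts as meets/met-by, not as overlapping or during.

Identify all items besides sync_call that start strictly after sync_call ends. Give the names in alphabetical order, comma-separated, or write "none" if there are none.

interview

Target sync_call = [June 15, June 16].
audit [June 12, June 22] → contains → no.
interview [June 21, June 27] → after → yes.
planning [June 12, June 14] → before → no.
qa_pass [June 10, June 13] → before → no.
snapshot [June 13, June 21] → contains → no.
triage [June 15, June 21] → started-by → no.
Result: interview.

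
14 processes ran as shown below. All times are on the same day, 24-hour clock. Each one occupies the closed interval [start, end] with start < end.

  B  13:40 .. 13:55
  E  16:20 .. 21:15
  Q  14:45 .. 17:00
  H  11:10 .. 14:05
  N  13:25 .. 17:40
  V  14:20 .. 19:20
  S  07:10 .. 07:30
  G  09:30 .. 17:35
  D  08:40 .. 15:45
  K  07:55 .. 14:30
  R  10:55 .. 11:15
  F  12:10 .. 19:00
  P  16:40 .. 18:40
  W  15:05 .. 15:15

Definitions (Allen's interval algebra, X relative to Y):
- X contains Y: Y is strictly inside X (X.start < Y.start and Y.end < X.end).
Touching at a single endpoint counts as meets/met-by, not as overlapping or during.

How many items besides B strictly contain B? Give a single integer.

Target B = [13:40, 13:55].
D [08:40, 15:45] → contains → counts.
E [16:20, 21:15] → after → no.
F [12:10, 19:00] → contains → counts.
G [09:30, 17:35] → contains → counts.
H [11:10, 14:05] → contains → counts.
K [07:55, 14:30] → contains → counts.
N [13:25, 17:40] → contains → counts.
P [16:40, 18:40] → after → no.
Q [14:45, 17:00] → after → no.
R [10:55, 11:15] → before → no.
S [07:10, 07:30] → before → no.
V [14:20, 19:20] → after → no.
W [15:05, 15:15] → after → no.
Total: 6.

6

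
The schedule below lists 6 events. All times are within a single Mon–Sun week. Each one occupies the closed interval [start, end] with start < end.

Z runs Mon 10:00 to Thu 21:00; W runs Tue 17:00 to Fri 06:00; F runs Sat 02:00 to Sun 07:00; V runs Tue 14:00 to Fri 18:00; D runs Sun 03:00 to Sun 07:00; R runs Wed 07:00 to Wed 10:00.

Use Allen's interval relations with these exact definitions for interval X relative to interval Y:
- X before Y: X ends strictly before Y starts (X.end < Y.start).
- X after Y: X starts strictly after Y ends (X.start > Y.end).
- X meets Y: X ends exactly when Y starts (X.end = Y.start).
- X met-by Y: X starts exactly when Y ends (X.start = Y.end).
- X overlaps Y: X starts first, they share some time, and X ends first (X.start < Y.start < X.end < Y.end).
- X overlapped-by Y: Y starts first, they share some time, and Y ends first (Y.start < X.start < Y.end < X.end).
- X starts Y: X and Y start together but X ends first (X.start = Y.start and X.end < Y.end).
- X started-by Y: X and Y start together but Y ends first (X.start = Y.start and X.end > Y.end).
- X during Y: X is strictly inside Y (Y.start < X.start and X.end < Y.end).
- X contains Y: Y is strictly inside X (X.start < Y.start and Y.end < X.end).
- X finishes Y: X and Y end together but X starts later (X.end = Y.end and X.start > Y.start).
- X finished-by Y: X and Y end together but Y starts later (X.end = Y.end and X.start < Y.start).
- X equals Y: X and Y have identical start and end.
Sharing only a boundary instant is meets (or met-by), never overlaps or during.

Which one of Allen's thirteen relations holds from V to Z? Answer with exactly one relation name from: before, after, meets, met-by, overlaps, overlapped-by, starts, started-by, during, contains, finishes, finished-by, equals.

V = [Tue 14:00, Fri 18:00]; Z = [Mon 10:00, Thu 21:00].
Compare endpoints: V.start > Z.start, V.start < Z.end, V.end > Z.start, V.end > Z.end.
That pattern is 'overlapped-by'.

overlapped-by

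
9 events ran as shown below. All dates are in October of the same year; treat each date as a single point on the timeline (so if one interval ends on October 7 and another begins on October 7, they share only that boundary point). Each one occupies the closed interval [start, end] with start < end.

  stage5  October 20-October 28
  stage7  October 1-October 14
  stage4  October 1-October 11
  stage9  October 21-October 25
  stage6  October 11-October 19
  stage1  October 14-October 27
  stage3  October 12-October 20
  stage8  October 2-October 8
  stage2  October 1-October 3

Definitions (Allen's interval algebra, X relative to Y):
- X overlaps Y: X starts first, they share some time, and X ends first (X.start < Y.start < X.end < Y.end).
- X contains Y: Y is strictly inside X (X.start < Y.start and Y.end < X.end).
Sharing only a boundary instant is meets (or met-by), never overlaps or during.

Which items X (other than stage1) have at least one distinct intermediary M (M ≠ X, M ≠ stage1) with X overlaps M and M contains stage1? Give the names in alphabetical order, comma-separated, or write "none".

Target stage1 = [October 14, October 27].
Intermediaries M with M contains stage1: none.
Union: none.

none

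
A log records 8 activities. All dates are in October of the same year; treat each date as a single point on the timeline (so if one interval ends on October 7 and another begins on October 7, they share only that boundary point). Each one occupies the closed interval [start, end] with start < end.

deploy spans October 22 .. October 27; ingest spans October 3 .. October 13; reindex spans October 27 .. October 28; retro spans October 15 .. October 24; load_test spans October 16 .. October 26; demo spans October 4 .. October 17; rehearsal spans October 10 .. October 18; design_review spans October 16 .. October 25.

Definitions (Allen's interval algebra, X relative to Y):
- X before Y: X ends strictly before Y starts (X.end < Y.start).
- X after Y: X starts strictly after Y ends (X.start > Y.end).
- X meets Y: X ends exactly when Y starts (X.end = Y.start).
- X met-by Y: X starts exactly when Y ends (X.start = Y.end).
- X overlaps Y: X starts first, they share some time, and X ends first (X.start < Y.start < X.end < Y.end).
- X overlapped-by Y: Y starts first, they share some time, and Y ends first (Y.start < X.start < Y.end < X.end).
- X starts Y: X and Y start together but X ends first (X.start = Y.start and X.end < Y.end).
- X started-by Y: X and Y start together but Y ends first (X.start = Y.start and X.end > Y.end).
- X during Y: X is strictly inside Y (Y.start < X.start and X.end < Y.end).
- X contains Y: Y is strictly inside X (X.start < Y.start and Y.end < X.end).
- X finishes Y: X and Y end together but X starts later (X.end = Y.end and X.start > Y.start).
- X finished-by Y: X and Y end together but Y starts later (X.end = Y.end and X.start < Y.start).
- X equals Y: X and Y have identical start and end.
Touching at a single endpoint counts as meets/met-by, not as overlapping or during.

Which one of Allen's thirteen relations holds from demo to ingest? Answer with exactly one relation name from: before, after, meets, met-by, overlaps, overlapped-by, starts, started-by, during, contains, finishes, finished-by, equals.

overlapped-by

demo = [October 4, October 17]; ingest = [October 3, October 13].
Compare endpoints: demo.start > ingest.start, demo.start < ingest.end, demo.end > ingest.start, demo.end > ingest.end.
That pattern is 'overlapped-by'.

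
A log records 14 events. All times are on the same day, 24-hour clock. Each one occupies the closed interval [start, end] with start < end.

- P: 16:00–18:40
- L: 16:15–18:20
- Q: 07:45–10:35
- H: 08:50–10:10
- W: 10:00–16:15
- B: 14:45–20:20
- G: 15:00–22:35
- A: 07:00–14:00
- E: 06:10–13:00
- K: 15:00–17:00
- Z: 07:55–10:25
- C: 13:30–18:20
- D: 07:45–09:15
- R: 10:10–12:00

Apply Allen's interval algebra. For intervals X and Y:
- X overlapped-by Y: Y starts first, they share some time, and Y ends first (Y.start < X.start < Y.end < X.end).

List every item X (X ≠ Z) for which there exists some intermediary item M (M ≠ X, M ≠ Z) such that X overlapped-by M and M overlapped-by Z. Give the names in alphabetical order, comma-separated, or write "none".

Target Z = [07:55, 10:25].
Intermediaries M with M overlapped-by Z: R, W.
Via R — items with X overlapped-by R: none.
Via W — items with X overlapped-by W: B, C, G, K, P.
Union: B, C, G, K, P.

B, C, G, K, P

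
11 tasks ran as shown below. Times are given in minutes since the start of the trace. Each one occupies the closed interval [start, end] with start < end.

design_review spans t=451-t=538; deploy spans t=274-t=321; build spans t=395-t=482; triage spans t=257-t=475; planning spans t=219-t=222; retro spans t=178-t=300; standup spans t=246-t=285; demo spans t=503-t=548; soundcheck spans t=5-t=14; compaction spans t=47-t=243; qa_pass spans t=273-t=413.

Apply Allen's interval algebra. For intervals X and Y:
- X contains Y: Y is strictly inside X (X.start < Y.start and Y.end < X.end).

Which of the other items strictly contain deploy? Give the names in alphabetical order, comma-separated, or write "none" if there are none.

Target deploy = [t=274, t=321].
build [t=395, t=482] → after → no.
compaction [t=47, t=243] → before → no.
demo [t=503, t=548] → after → no.
design_review [t=451, t=538] → after → no.
planning [t=219, t=222] → before → no.
qa_pass [t=273, t=413] → contains → yes.
retro [t=178, t=300] → overlaps → no.
soundcheck [t=5, t=14] → before → no.
standup [t=246, t=285] → overlaps → no.
triage [t=257, t=475] → contains → yes.
Result: qa_pass, triage.

qa_pass, triage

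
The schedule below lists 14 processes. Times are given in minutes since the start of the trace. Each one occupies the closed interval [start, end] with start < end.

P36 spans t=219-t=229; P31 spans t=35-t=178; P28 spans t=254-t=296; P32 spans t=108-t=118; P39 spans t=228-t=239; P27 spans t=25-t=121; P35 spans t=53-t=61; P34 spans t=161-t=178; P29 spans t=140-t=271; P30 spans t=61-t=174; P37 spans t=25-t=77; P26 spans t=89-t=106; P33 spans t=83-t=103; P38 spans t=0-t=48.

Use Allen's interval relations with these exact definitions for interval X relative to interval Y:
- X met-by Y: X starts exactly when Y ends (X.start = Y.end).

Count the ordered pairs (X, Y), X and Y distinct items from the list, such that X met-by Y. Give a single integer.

1

Checking all 182 ordered pairs for relation 'met-by'; matching pairs in alphabetical order:
(P30, P35): P30 met-by P35 ✓
Count: 1.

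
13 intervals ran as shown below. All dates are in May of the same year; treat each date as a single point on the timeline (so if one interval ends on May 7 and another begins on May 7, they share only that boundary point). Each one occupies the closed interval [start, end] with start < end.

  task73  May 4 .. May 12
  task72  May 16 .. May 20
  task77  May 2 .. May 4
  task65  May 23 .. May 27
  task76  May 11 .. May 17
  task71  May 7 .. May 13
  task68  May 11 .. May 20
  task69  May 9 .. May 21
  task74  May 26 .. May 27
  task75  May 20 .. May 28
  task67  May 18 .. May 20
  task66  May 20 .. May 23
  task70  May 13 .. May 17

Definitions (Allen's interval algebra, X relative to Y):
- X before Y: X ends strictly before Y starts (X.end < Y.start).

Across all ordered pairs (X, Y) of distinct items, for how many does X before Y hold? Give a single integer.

43

Checking all 156 ordered pairs for relation 'before'; matching pairs in alphabetical order:
(task66, task74): task66 before task74 ✓
(task67, task65): task67 before task65 ✓
(task67, task74): task67 before task74 ✓
(task68, task65): task68 before task65 ✓
(task68, task74): task68 before task74 ✓
(task69, task65): task69 before task65 ✓
(task69, task74): task69 before task74 ✓
(task70, task65): task70 before task65 ✓
(task70, task66): task70 before task66 ✓
(task70, task67): task70 before task67 ✓
(task70, task74): task70 before task74 ✓
(task70, task75): task70 before task75 ✓
(task71, task65): task71 before task65 ✓
(task71, task66): task71 before task66 ✓
(task71, task67): task71 before task67 ✓
(task71, task72): task71 before task72 ✓
(task71, task74): task71 before task74 ✓
(task71, task75): task71 before task75 ✓
(task72, task65): task72 before task65 ✓
(task72, task74): task72 before task74 ✓
(task73, task65): task73 before task65 ✓
(task73, task66): task73 before task66 ✓
(task73, task67): task73 before task67 ✓
(task73, task70): task73 before task70 ✓
... plus 19 further pairs not listed.
Count: 43.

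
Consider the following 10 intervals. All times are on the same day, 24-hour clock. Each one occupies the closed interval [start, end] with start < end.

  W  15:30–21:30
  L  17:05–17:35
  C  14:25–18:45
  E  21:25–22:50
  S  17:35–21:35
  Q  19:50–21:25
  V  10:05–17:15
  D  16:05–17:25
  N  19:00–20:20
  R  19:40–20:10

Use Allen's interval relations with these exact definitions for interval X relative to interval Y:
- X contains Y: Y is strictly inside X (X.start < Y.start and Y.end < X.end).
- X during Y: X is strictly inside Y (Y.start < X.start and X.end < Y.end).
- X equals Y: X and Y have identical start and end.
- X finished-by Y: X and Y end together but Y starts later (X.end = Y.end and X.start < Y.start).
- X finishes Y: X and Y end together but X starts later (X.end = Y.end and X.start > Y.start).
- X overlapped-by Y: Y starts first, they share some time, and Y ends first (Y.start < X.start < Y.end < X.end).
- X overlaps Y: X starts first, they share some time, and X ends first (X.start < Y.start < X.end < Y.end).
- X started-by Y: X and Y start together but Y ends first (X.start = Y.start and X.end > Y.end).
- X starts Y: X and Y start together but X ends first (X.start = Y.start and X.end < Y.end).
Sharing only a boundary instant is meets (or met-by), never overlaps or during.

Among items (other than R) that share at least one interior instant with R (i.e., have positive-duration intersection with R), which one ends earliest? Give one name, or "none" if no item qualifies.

Target R = [19:40, 20:10].
C [14:25, 18:45] → before → excluded.
D [16:05, 17:25] → before → excluded.
E [21:25, 22:50] → after → excluded.
L [17:05, 17:35] → before → excluded.
N [19:00, 20:20] → contains → candidate.
Q [19:50, 21:25] → overlapped-by → candidate.
S [17:35, 21:35] → contains → candidate.
V [10:05, 17:15] → before → excluded.
W [15:30, 21:30] → contains → candidate.
Among candidates, earliest end is 20:20 → N.

N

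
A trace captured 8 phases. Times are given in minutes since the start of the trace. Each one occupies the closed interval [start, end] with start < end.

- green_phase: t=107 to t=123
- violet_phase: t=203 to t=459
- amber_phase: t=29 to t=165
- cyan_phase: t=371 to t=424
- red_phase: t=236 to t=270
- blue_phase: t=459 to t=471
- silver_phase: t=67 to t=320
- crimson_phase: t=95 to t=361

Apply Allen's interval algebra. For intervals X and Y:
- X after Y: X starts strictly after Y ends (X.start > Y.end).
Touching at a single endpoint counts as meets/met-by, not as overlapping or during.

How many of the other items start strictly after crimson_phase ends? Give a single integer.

Target crimson_phase = [t=95, t=361].
amber_phase [t=29, t=165] → overlaps → no.
blue_phase [t=459, t=471] → after → counts.
cyan_phase [t=371, t=424] → after → counts.
green_phase [t=107, t=123] → during → no.
red_phase [t=236, t=270] → during → no.
silver_phase [t=67, t=320] → overlaps → no.
violet_phase [t=203, t=459] → overlapped-by → no.
Total: 2.

2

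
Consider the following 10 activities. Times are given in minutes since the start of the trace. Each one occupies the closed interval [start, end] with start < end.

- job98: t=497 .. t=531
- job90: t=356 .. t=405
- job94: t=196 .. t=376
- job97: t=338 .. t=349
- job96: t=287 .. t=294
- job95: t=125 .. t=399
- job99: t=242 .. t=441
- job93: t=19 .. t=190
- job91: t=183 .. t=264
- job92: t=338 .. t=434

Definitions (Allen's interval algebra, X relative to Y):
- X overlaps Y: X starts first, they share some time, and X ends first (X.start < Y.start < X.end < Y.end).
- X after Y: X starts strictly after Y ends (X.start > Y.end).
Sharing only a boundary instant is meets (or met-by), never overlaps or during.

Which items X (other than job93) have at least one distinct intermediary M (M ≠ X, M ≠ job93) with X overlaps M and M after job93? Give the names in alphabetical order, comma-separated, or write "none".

Target job93 = [t=19, t=190].
Intermediaries M with M after job93: job90, job92, job94, job96, job97, job98, job99.
Via job90 — items with X overlaps job90: job94, job95.
Via job92 — items with X overlaps job92: job94, job95.
Via job94 — items with X overlaps job94: job91.
Via job96 — items with X overlaps job96: none.
Via job97 — items with X overlaps job97: none.
Via job98 — items with X overlaps job98: none.
Via job99 — items with X overlaps job99: job91, job94, job95.
Union: job91, job94, job95.

job91, job94, job95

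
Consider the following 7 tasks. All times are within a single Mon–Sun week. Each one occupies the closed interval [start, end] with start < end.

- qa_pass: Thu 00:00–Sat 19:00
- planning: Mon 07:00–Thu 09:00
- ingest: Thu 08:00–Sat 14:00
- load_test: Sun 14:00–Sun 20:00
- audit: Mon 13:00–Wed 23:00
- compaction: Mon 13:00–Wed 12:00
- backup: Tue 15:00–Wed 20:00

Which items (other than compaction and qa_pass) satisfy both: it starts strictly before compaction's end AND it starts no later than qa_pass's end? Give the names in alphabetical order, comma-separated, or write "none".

audit, backup, planning

Conditions: its start is strictly before compaction's end (X.start < Wed 12:00) AND its start is no later than qa_pass's end (X.start <= Sat 19:00).
audit: start Mon 13:00 < Wed 12:00? ✓; start Mon 13:00 <= Sat 19:00? ✓ → yes.
backup: start Tue 15:00 < Wed 12:00? ✓; start Tue 15:00 <= Sat 19:00? ✓ → yes.
ingest: start Thu 08:00 < Wed 12:00? ✗; start Thu 08:00 <= Sat 19:00? ✓ → no.
load_test: start Sun 14:00 < Wed 12:00? ✗; start Sun 14:00 <= Sat 19:00? ✗ → no.
planning: start Mon 07:00 < Wed 12:00? ✓; start Mon 07:00 <= Sat 19:00? ✓ → yes.
Result: audit, backup, planning.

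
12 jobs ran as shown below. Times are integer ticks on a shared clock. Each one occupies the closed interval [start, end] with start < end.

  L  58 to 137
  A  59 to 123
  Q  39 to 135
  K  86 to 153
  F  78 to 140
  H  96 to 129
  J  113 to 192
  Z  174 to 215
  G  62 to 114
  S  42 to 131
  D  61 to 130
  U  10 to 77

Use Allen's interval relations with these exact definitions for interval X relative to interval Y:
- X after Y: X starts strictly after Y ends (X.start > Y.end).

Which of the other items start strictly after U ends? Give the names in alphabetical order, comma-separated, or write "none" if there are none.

F, H, J, K, Z

Target U = [10, 77].
A [59, 123] → overlapped-by → no.
D [61, 130] → overlapped-by → no.
F [78, 140] → after → yes.
G [62, 114] → overlapped-by → no.
H [96, 129] → after → yes.
J [113, 192] → after → yes.
K [86, 153] → after → yes.
L [58, 137] → overlapped-by → no.
Q [39, 135] → overlapped-by → no.
S [42, 131] → overlapped-by → no.
Z [174, 215] → after → yes.
Result: F, H, J, K, Z.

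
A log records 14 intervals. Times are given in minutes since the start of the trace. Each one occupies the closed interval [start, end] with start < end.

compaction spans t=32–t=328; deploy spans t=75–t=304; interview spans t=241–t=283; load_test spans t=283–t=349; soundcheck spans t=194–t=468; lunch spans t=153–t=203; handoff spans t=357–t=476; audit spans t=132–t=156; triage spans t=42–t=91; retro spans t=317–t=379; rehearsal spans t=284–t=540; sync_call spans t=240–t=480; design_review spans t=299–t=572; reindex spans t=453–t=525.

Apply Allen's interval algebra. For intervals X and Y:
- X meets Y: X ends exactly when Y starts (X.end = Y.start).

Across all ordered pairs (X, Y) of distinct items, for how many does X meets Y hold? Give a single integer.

Checking all 182 ordered pairs for relation 'meets'; matching pairs in alphabetical order:
(interview, load_test): interview meets load_test ✓
Count: 1.

1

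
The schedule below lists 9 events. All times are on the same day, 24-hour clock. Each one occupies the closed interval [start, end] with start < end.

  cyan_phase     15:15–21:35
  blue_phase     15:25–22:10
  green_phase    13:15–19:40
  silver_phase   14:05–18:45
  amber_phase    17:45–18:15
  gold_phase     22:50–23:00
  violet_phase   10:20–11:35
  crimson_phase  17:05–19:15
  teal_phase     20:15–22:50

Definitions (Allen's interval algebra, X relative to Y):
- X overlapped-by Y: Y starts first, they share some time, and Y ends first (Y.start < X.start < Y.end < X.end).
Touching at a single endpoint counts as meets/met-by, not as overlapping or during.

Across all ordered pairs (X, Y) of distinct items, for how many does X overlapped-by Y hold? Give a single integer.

8

Checking all 72 ordered pairs for relation 'overlapped-by'; matching pairs in alphabetical order:
(blue_phase, cyan_phase): blue_phase overlapped-by cyan_phase ✓
(blue_phase, green_phase): blue_phase overlapped-by green_phase ✓
(blue_phase, silver_phase): blue_phase overlapped-by silver_phase ✓
(crimson_phase, silver_phase): crimson_phase overlapped-by silver_phase ✓
(cyan_phase, green_phase): cyan_phase overlapped-by green_phase ✓
(cyan_phase, silver_phase): cyan_phase overlapped-by silver_phase ✓
(teal_phase, blue_phase): teal_phase overlapped-by blue_phase ✓
(teal_phase, cyan_phase): teal_phase overlapped-by cyan_phase ✓
Count: 8.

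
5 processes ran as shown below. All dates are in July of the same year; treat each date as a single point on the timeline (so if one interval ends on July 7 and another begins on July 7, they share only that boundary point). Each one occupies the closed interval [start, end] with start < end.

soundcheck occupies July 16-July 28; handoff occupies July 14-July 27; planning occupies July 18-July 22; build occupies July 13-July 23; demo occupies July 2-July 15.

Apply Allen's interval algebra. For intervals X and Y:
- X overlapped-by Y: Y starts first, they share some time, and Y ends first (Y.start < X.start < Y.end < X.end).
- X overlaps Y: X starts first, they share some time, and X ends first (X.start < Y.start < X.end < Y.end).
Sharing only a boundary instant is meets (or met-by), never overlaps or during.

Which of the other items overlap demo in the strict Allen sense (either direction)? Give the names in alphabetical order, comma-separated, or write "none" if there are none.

build, handoff

Target demo = [July 2, July 15].
build [July 13, July 23] → overlapped-by → yes.
handoff [July 14, July 27] → overlapped-by → yes.
planning [July 18, July 22] → after → no.
soundcheck [July 16, July 28] → after → no.
Result: build, handoff.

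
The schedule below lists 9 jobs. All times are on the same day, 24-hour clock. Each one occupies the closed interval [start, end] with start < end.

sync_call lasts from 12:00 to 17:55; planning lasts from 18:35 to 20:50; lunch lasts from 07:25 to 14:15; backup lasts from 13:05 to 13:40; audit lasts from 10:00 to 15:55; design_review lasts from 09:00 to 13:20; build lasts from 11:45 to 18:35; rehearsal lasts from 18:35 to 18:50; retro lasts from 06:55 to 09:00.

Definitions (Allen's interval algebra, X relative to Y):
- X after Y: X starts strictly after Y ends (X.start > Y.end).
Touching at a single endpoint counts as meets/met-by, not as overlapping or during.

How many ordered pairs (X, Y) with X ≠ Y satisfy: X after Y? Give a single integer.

Checking all 72 ordered pairs for relation 'after'; matching pairs in alphabetical order:
(audit, retro): audit after retro ✓
(backup, retro): backup after retro ✓
(build, retro): build after retro ✓
(planning, audit): planning after audit ✓
(planning, backup): planning after backup ✓
(planning, design_review): planning after design_review ✓
(planning, lunch): planning after lunch ✓
(planning, retro): planning after retro ✓
(planning, sync_call): planning after sync_call ✓
(rehearsal, audit): rehearsal after audit ✓
(rehearsal, backup): rehearsal after backup ✓
(rehearsal, design_review): rehearsal after design_review ✓
(rehearsal, lunch): rehearsal after lunch ✓
(rehearsal, retro): rehearsal after retro ✓
(rehearsal, sync_call): rehearsal after sync_call ✓
(sync_call, retro): sync_call after retro ✓
Count: 16.

16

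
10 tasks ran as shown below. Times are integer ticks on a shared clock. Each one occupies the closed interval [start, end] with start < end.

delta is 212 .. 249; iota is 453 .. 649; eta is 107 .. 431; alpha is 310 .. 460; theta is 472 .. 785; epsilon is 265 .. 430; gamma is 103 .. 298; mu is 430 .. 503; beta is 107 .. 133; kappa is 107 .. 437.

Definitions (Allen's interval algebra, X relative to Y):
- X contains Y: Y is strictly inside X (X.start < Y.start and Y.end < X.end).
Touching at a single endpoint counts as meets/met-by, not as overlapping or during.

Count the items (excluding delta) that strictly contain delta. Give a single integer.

Target delta = [212, 249].
alpha [310, 460] → after → no.
beta [107, 133] → before → no.
epsilon [265, 430] → after → no.
eta [107, 431] → contains → counts.
gamma [103, 298] → contains → counts.
iota [453, 649] → after → no.
kappa [107, 437] → contains → counts.
mu [430, 503] → after → no.
theta [472, 785] → after → no.
Total: 3.

3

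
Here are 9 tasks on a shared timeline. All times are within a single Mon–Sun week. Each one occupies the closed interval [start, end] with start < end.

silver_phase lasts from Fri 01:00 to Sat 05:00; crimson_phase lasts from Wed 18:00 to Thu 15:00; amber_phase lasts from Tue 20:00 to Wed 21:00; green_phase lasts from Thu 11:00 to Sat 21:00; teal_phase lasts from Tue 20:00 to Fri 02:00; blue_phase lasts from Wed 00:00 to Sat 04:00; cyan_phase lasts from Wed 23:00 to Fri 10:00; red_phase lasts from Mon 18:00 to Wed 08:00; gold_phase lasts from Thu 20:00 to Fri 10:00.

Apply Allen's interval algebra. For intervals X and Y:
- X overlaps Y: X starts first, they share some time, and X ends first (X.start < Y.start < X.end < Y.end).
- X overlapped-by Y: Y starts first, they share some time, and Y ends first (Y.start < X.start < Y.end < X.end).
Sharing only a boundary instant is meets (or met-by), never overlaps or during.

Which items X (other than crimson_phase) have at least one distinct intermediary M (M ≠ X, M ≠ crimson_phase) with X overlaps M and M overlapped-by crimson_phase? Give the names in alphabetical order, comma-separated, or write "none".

Target crimson_phase = [Wed 18:00, Thu 15:00].
Intermediaries M with M overlapped-by crimson_phase: cyan_phase, green_phase.
Via cyan_phase — items with X overlaps cyan_phase: teal_phase.
Via green_phase — items with X overlaps green_phase: blue_phase, cyan_phase, teal_phase.
Union: blue_phase, cyan_phase, teal_phase.

blue_phase, cyan_phase, teal_phase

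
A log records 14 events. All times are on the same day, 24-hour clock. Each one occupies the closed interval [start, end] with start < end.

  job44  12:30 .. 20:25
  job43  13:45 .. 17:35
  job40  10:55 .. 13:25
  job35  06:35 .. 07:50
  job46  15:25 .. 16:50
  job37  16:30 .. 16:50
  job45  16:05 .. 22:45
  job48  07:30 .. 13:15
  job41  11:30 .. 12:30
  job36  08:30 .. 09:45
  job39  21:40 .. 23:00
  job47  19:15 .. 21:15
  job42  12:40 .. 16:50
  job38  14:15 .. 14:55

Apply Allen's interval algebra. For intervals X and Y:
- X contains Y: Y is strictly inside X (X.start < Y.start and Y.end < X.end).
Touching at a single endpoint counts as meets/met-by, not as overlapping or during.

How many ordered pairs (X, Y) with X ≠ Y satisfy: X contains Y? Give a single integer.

Checking all 182 ordered pairs for relation 'contains'; matching pairs in alphabetical order:
(job40, job41): job40 contains job41 ✓
(job42, job38): job42 contains job38 ✓
(job43, job37): job43 contains job37 ✓
(job43, job38): job43 contains job38 ✓
(job43, job46): job43 contains job46 ✓
(job44, job37): job44 contains job37 ✓
(job44, job38): job44 contains job38 ✓
(job44, job42): job44 contains job42 ✓
(job44, job43): job44 contains job43 ✓
(job44, job46): job44 contains job46 ✓
(job45, job37): job45 contains job37 ✓
(job45, job47): job45 contains job47 ✓
(job48, job36): job48 contains job36 ✓
(job48, job41): job48 contains job41 ✓
Count: 14.

14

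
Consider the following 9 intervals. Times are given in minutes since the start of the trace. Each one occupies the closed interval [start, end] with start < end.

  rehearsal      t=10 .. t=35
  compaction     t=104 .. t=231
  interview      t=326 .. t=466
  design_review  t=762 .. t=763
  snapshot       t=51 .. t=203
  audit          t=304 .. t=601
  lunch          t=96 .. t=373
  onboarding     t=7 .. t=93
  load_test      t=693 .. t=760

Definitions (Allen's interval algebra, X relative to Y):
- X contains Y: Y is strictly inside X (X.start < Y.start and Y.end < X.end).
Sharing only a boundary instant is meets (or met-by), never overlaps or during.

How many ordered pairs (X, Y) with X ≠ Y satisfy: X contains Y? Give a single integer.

Checking all 72 ordered pairs for relation 'contains'; matching pairs in alphabetical order:
(audit, interview): audit contains interview ✓
(lunch, compaction): lunch contains compaction ✓
(onboarding, rehearsal): onboarding contains rehearsal ✓
Count: 3.

3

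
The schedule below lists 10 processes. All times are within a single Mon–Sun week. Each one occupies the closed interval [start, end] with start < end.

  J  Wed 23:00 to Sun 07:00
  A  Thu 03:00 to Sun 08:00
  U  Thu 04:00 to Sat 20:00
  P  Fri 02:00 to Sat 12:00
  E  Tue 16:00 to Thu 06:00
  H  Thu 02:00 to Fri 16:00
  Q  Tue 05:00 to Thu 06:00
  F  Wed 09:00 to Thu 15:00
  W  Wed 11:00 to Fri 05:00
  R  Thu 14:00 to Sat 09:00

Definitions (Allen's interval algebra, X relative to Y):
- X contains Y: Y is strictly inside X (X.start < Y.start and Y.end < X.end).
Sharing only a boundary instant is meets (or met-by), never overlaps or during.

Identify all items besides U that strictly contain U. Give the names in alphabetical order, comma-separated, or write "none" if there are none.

A, J

Target U = [Thu 04:00, Sat 20:00].
A [Thu 03:00, Sun 08:00] → contains → yes.
E [Tue 16:00, Thu 06:00] → overlaps → no.
F [Wed 09:00, Thu 15:00] → overlaps → no.
H [Thu 02:00, Fri 16:00] → overlaps → no.
J [Wed 23:00, Sun 07:00] → contains → yes.
P [Fri 02:00, Sat 12:00] → during → no.
Q [Tue 05:00, Thu 06:00] → overlaps → no.
R [Thu 14:00, Sat 09:00] → during → no.
W [Wed 11:00, Fri 05:00] → overlaps → no.
Result: A, J.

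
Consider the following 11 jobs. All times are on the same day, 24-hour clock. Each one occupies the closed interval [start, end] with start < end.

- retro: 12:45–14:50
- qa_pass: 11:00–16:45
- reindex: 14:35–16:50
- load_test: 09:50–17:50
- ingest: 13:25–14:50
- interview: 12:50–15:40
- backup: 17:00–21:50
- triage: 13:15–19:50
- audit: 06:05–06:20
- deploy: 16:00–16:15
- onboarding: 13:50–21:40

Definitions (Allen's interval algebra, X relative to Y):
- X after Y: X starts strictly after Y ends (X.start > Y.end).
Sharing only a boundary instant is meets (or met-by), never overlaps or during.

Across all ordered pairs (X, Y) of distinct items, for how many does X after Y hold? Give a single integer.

19

Checking all 110 ordered pairs for relation 'after'; matching pairs in alphabetical order:
(backup, audit): backup after audit ✓
(backup, deploy): backup after deploy ✓
(backup, ingest): backup after ingest ✓
(backup, interview): backup after interview ✓
(backup, qa_pass): backup after qa_pass ✓
(backup, reindex): backup after reindex ✓
(backup, retro): backup after retro ✓
(deploy, audit): deploy after audit ✓
(deploy, ingest): deploy after ingest ✓
(deploy, interview): deploy after interview ✓
(deploy, retro): deploy after retro ✓
(ingest, audit): ingest after audit ✓
(interview, audit): interview after audit ✓
(load_test, audit): load_test after audit ✓
(onboarding, audit): onboarding after audit ✓
(qa_pass, audit): qa_pass after audit ✓
(reindex, audit): reindex after audit ✓
(retro, audit): retro after audit ✓
(triage, audit): triage after audit ✓
Count: 19.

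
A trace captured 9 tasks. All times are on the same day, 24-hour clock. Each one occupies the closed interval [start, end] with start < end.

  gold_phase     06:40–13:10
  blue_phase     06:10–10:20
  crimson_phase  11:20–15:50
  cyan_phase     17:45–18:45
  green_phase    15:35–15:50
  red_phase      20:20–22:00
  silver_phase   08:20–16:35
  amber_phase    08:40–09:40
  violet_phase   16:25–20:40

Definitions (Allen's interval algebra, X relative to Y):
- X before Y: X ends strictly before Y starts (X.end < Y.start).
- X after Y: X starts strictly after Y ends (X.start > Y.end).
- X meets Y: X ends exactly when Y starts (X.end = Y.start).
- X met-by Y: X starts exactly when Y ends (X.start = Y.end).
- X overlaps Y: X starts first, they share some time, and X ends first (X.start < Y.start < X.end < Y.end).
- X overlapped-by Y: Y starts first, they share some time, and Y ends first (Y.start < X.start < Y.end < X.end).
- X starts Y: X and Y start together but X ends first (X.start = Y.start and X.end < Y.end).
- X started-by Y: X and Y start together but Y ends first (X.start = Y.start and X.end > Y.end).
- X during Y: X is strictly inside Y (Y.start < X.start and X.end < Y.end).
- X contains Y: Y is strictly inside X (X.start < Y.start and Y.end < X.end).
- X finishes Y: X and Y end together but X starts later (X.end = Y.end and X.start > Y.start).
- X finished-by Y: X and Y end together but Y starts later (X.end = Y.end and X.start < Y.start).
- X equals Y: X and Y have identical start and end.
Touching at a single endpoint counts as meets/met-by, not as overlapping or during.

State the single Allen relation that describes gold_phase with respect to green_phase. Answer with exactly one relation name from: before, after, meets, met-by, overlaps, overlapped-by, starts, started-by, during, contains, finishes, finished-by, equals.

before

gold_phase = [06:40, 13:10]; green_phase = [15:35, 15:50].
Compare endpoints: gold_phase.start < green_phase.start, gold_phase.start < green_phase.end, gold_phase.end < green_phase.start, gold_phase.end < green_phase.end.
That pattern is 'before'.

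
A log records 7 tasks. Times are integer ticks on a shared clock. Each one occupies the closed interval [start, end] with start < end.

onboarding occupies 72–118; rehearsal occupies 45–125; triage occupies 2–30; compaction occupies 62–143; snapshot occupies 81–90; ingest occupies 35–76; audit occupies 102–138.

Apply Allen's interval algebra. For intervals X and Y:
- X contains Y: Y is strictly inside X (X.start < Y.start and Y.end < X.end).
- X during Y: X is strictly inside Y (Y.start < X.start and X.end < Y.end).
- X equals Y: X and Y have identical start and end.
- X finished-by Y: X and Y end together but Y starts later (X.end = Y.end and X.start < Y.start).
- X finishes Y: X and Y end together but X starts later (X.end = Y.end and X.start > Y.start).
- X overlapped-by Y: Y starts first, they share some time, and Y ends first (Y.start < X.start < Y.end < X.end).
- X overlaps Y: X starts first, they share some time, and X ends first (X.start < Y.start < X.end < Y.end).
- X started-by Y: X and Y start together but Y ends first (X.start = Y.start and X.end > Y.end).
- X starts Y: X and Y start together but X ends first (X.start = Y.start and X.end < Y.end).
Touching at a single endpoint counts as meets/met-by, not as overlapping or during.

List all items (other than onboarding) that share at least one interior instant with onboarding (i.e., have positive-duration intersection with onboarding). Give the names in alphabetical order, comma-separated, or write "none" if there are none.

Target onboarding = [72, 118].
audit [102, 138] → overlapped-by → yes.
compaction [62, 143] → contains → yes.
ingest [35, 76] → overlaps → yes.
rehearsal [45, 125] → contains → yes.
snapshot [81, 90] → during → yes.
triage [2, 30] → before → no.
Result: audit, compaction, ingest, rehearsal, snapshot.

audit, compaction, ingest, rehearsal, snapshot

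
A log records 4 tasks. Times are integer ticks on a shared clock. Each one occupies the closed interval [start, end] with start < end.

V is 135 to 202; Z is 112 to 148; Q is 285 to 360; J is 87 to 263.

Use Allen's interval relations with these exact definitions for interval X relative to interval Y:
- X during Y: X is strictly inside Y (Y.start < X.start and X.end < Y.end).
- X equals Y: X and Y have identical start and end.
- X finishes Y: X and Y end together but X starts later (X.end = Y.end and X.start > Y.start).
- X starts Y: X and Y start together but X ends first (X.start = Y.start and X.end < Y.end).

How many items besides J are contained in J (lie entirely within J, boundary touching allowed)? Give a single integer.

Target J = [87, 263].
Q [285, 360] → after → no.
V [135, 202] → during → counts.
Z [112, 148] → during → counts.
Total: 2.

2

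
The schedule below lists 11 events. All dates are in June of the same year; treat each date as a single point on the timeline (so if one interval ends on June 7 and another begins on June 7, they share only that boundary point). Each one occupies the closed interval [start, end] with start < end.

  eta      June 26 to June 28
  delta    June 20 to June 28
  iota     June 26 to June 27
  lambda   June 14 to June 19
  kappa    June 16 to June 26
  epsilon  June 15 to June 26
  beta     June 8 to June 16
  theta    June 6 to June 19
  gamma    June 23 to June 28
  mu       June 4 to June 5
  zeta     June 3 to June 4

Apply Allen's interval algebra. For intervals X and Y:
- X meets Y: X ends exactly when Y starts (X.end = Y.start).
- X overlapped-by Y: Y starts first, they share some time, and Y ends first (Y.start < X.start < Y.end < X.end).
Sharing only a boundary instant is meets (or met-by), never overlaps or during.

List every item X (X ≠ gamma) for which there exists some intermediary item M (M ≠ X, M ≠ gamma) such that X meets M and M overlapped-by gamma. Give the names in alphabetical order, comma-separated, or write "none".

Target gamma = [June 23, June 28].
Intermediaries M with M overlapped-by gamma: none.
Union: none.

none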